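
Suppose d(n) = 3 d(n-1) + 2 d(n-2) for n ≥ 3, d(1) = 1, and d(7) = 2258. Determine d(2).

Let d(2) = w.
d(3) = 2 + 3w
d(4) = 6 + 11w
d(5) = 22 + 39w
d(6) = 78 + 139w
d(7) = 278 + 495w
So 278 + 495w = 2258, giving w = 4.

4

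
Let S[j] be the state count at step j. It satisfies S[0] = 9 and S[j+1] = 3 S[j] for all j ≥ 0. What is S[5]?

2187

S[1] = 3·9 = 27
S[2] = 3·27 = 81
S[3] = 3·81 = 243
S[4] = 3·243 = 729
S[5] = 3·729 = 2187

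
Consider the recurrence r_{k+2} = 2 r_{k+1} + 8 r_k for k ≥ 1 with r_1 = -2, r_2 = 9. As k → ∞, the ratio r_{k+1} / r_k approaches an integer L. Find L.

4

The characteristic equation is r^2 - 2r - 8 = 0, which factors as (r - 4)(r + 2) = 0.
So the roots are 4 and -2. Since |4| > |-2| and the coefficient of 4^k is non-zero, the ratio tends to 4.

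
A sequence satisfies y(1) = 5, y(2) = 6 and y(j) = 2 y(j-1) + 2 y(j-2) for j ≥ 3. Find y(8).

y(3) = 2*6 + 2*5 = 22
y(4) = 2*22 + 2*6 = 56
y(5) = 2*56 + 2*22 = 156
y(6) = 2*156 + 2*56 = 424
y(7) = 2*424 + 2*156 = 1160
y(8) = 2*1160 + 2*424 = 3168

3168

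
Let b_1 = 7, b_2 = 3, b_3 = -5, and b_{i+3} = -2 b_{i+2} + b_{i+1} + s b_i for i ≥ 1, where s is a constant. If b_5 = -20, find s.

-1

b_4 = 13 + 7s
b_5 = -31 - 11s
So -31 - 11s = -20, giving s = -1.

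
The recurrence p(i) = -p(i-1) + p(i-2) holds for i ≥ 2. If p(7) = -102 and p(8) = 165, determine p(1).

-6

Rearranging, p(i-2) = p(i) + p(i-1).
p(6) = 165 + (-102) = 63
p(5) = -102 + 63 = -39
p(4) = 63 + (-39) = 24
p(3) = -39 + 24 = -15
p(2) = 24 + (-15) = 9
p(1) = -15 + 9 = -6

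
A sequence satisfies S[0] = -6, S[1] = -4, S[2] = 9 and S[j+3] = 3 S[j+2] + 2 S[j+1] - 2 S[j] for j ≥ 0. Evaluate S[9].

54821

S[3] = 3(9) + 2(-4) - 2(-6) = 31
S[4] = 3(31) + 2(9) - 2(-4) = 119
S[5] = 3(119) + 2(31) - 2(9) = 401
S[6] = 3(401) + 2(119) - 2(31) = 1379
S[7] = 3(1379) + 2(401) - 2(119) = 4701
S[8] = 3(4701) + 2(1379) - 2(401) = 16059
S[9] = 3(16059) + 2(4701) - 2(1379) = 54821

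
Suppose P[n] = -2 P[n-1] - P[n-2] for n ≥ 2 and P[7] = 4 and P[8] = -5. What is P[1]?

-2

Rearranging, P[n-2] = -(P[n] + 2 P[n-1]).
P[6] = -(-5 + 2·4) = -3
P[5] = -(4 + 2·(-3)) = 2
P[4] = -(-3 + 2·2) = -1
P[3] = -(2 + 2·(-1)) = 0
P[2] = -(-1 + 2·0) = 1
P[1] = -(0 + 2·1) = -2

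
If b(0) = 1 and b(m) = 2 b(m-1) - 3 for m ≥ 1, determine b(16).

-131069

The fixed point is -3/(1 - 2) = 3, so b(m) - 3 = 2(b(m-1) - 3).
Hence b(m) = -2·2^m + 3.
b(16) = -2·2^{16} + 3 = -2·65536 + 3 = -131069.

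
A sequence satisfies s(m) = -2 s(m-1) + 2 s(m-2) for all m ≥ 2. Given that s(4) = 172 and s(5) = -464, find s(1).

Rearranging, s(m-2) = (s(m) + 2 s(m-1)) / 2.
s(3) = (-464 + 2(172)) / 2 = -120/2 = -60
s(2) = (172 + 2(-60)) / 2 = 52/2 = 26
s(1) = (-60 + 2(26)) / 2 = -8/2 = -4

-4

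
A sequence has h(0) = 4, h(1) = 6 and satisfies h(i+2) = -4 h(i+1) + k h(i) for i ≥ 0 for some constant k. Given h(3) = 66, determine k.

3

h(2) = -24 + 4k
h(3) = 96 - 10k
So 96 - 10k = 66, giving k = 3.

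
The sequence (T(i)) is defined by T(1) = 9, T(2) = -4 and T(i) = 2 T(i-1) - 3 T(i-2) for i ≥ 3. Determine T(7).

337

T(3) = 2*(-4) - 3*9 = -35
T(4) = 2*(-35) - 3*(-4) = -58
T(5) = 2*(-58) - 3*(-35) = -11
T(6) = 2*(-11) - 3*(-58) = 152
T(7) = 2*152 - 3*(-11) = 337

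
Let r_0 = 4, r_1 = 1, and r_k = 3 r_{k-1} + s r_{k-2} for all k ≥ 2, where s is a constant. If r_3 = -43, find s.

-4

r_2 = 3 + 4s
r_3 = 9 + 13s
So 9 + 13s = -43, giving s = -4.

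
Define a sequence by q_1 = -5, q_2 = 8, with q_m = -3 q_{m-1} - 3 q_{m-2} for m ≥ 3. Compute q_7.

135

q_3 = -3(8) - 3(-5) = -9
q_4 = -3(-9) - 3(8) = 3
q_5 = -3(3) - 3(-9) = 18
q_6 = -3(18) - 3(3) = -63
q_7 = -3(-63) - 3(18) = 135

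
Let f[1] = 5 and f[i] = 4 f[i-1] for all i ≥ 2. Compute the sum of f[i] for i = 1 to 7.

27305

f[2] = 4*5 = 20
f[3] = 4*20 = 80
f[4] = 4*80 = 320
f[5] = 4*320 = 1280
f[6] = 4*1280 = 5120
f[7] = 4*5120 = 20480
Sum = 5 + 20 + 80 + 320 + 1280 + 5120 + 20480 = 27305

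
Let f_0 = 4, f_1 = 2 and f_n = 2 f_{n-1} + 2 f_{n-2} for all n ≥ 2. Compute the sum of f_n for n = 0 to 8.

6966

f_2 = 2·2 + 2·4 = 12
f_3 = 2·12 + 2·2 = 28
f_4 = 2·28 + 2·12 = 80
f_5 = 2·80 + 2·28 = 216
f_6 = 2·216 + 2·80 = 592
f_7 = 2·592 + 2·216 = 1616
f_8 = 2·1616 + 2·592 = 4416
Sum = 4 + 2 + 12 + 28 + 80 + 216 + 592 + 1616 + 4416 = 6966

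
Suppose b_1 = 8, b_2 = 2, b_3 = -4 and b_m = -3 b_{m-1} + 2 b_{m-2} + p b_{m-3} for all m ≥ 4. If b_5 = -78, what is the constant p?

1

b_4 = 16 + 8p
b_5 = -56 - 22p
So -56 - 22p = -78, giving p = 1.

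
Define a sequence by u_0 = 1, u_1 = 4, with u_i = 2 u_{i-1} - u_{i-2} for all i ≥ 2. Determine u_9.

u_2 = 2*4 - 1 = 7
u_3 = 2*7 - 4 = 10
u_4 = 2*10 - 7 = 13
u_5 = 2*13 - 10 = 16
u_6 = 2*16 - 13 = 19
u_7 = 2*19 - 16 = 22
u_8 = 2*22 - 19 = 25
u_9 = 2*25 - 22 = 28

28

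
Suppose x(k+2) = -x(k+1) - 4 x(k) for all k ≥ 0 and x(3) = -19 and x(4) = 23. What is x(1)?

Rearranging, x(k-2) = (x(k) + x(k-1)) / -4.
x(2) = (23 + (-19)) / -4 = 4/-4 = -1
x(1) = (-19 + (-1)) / -4 = -20/-4 = 5

5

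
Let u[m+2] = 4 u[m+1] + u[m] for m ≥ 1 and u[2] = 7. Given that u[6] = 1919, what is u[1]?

Let u[1] = v.
u[3] = 28 + v
u[4] = 119 + 4v
u[5] = 504 + 17v
u[6] = 2135 + 72v
So 2135 + 72v = 1919, giving v = -3.

-3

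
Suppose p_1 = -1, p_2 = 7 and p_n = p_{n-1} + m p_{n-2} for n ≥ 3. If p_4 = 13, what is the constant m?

1

p_3 = 7 - m
p_4 = 7 + 6m
So 7 + 6m = 13, giving m = 1.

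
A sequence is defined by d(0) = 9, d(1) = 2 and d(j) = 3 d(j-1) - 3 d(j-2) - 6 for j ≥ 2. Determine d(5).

-339

d(2) = 3(2) - 3(9) - 6 = -27
d(3) = 3(-27) - 3(2) - 6 = -93
d(4) = 3(-93) - 3(-27) - 6 = -204
d(5) = 3(-204) - 3(-93) - 6 = -339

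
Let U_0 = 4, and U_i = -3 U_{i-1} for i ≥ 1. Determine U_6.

2916

U_1 = -3·4 = -12
U_2 = -3·(-12) = 36
U_3 = -3·36 = -108
U_4 = -3·(-108) = 324
U_5 = -3·324 = -972
U_6 = -3·(-972) = 2916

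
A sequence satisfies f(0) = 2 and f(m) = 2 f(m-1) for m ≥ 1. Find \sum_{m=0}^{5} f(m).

f(1) = 2·2 = 4
f(2) = 2·4 = 8
f(3) = 2·8 = 16
f(4) = 2·16 = 32
f(5) = 2·32 = 64
Sum = 2 + 4 + 8 + 16 + 32 + 64 = 126

126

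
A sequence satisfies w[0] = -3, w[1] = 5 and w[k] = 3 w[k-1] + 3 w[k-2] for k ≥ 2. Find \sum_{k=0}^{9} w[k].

125969

w[2] = 3·5 + 3·(-3) = 6
w[3] = 3·6 + 3·5 = 33
w[4] = 3·33 + 3·6 = 117
w[5] = 3·117 + 3·33 = 450
w[6] = 3·450 + 3·117 = 1701
w[7] = 3·1701 + 3·450 = 6453
w[8] = 3·6453 + 3·1701 = 24462
w[9] = 3·24462 + 3·6453 = 92745
Sum = (-3) + 5 + 6 + 33 + 117 + 450 + 1701 + 6453 + 24462 + 92745 = 125969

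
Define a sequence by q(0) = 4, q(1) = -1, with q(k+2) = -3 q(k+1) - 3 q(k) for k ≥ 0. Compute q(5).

q(2) = -3(-1) - 3(4) = -9
q(3) = -3(-9) - 3(-1) = 30
q(4) = -3(30) - 3(-9) = -63
q(5) = -3(-63) - 3(30) = 99

99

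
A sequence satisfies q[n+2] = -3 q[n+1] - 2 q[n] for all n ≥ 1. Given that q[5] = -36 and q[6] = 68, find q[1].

Rearranging, q[n-2] = (q[n] + 3 q[n-1]) / -2.
q[4] = (68 + 3*(-36)) / -2 = -40/-2 = 20
q[3] = (-36 + 3*20) / -2 = 24/-2 = -12
q[2] = (20 + 3*(-12)) / -2 = -16/-2 = 8
q[1] = (-12 + 3*8) / -2 = 12/-2 = -6

-6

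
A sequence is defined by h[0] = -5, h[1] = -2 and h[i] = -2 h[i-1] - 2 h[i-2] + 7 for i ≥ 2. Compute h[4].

27

h[2] = -2(-2) - 2(-5) + 7 = 21
h[3] = -2(21) - 2(-2) + 7 = -31
h[4] = -2(-31) - 2(21) + 7 = 27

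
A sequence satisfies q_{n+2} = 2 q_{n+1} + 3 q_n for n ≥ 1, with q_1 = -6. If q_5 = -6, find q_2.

6

Let q_2 = y.
q_3 = -18 + 2y
q_4 = -36 + 7y
q_5 = -126 + 20y
So -126 + 20y = -6, giving y = 6.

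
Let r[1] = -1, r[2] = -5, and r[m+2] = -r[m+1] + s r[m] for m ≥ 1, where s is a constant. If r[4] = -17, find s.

3

r[3] = 5 - s
r[4] = -5 - 4s
So -5 - 4s = -17, giving s = 3.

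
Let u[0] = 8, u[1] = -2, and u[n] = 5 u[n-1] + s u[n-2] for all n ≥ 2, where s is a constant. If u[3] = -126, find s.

-2

u[2] = -10 + 8s
u[3] = -50 + 38s
So -50 + 38s = -126, giving s = -2.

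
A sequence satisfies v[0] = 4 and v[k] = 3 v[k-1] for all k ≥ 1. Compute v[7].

8748

v[1] = 3·4 = 12
v[2] = 3·12 = 36
v[3] = 3·36 = 108
v[4] = 3·108 = 324
v[5] = 3·324 = 972
v[6] = 3·972 = 2916
v[7] = 3·2916 = 8748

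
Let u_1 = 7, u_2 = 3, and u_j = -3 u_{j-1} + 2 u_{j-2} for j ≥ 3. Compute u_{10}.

u_3 = -3(3) + 2(7) = 5
u_4 = -3(5) + 2(3) = -9
u_5 = -3(-9) + 2(5) = 37
u_6 = -3(37) + 2(-9) = -129
u_7 = -3(-129) + 2(37) = 461
u_8 = -3(461) + 2(-129) = -1641
u_9 = -3(-1641) + 2(461) = 5845
u_{10} = -3(5845) + 2(-1641) = -20817

-20817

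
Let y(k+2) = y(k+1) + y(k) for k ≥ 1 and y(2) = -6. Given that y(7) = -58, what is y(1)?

Let y(1) = x.
y(3) = -6 + x
y(4) = -12 + x
y(5) = -18 + 2x
y(6) = -30 + 3x
y(7) = -48 + 5x
So -48 + 5x = -58, giving x = -2.

-2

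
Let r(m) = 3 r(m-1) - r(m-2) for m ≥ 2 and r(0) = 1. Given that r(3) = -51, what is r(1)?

Let r(1) = v.
r(2) = -1 + 3v
r(3) = -3 + 8v
So -3 + 8v = -51, giving v = -6.

-6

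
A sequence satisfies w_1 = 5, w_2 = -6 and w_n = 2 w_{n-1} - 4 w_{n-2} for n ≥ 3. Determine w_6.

256

w_3 = 2*(-6) - 4*5 = -32
w_4 = 2*(-32) - 4*(-6) = -40
w_5 = 2*(-40) - 4*(-32) = 48
w_6 = 2*48 - 4*(-40) = 256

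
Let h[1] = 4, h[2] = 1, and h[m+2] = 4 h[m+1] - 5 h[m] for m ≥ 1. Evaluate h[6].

h[3] = 4*1 - 5*4 = -16
h[4] = 4*(-16) - 5*1 = -69
h[5] = 4*(-69) - 5*(-16) = -196
h[6] = 4*(-196) - 5*(-69) = -439

-439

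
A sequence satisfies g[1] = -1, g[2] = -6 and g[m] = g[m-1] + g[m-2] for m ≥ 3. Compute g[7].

-53

g[3] = (-6) + (-1) = -7
g[4] = (-7) + (-6) = -13
g[5] = (-13) + (-7) = -20
g[6] = (-20) + (-13) = -33
g[7] = (-33) + (-20) = -53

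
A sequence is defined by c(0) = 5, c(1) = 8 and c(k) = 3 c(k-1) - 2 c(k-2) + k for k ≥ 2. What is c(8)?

1483

c(2) = 3·8 - 2·5 + 2 = 16
c(3) = 3·16 - 2·8 + 3 = 35
c(4) = 3·35 - 2·16 + 4 = 77
c(5) = 3·77 - 2·35 + 5 = 166
c(6) = 3·166 - 2·77 + 6 = 350
c(7) = 3·350 - 2·166 + 7 = 725
c(8) = 3·725 - 2·350 + 8 = 1483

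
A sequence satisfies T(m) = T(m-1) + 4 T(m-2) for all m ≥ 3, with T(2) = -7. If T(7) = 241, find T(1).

6

Let T(1) = z.
T(3) = -7 + 4z
T(4) = -35 + 4z
T(5) = -63 + 20z
T(6) = -203 + 36z
T(7) = -455 + 116z
So -455 + 116z = 241, giving z = 6.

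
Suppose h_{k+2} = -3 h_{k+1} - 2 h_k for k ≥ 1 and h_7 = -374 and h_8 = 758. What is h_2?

Rearranging, h_{k-2} = (h_k + 3 h_{k-1}) / -2.
h_6 = (758 + 3(-374)) / -2 = -364/-2 = 182
h_5 = (-374 + 3(182)) / -2 = 172/-2 = -86
h_4 = (182 + 3(-86)) / -2 = -76/-2 = 38
h_3 = (-86 + 3(38)) / -2 = 28/-2 = -14
h_2 = (38 + 3(-14)) / -2 = -4/-2 = 2

2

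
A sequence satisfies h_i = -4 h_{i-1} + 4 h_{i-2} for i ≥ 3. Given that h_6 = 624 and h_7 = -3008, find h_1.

Rearranging, h_{i-2} = (h_i + 4 h_{i-1}) / 4.
h_5 = (-3008 + 4(624)) / 4 = -512/4 = -128
h_4 = (624 + 4(-128)) / 4 = 112/4 = 28
h_3 = (-128 + 4(28)) / 4 = -16/4 = -4
h_2 = (28 + 4(-4)) / 4 = 12/4 = 3
h_1 = (-4 + 4(3)) / 4 = 8/4 = 2

2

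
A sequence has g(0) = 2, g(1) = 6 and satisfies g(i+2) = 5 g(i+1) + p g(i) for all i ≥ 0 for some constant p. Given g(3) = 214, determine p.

g(2) = 30 + 2p
g(3) = 150 + 16p
So 150 + 16p = 214, giving p = 4.

4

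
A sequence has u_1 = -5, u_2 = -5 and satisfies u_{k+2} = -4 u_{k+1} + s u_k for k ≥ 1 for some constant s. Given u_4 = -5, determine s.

u_3 = 20 - 5s
u_4 = -80 + 15s
So -80 + 15s = -5, giving s = 5.

5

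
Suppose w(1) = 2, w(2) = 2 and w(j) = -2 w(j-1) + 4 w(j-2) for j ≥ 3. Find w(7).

w(3) = -2*2 + 4*2 = 4
w(4) = -2*4 + 4*2 = 0
w(5) = -2*0 + 4*4 = 16
w(6) = -2*16 + 4*0 = -32
w(7) = -2*(-32) + 4*16 = 128

128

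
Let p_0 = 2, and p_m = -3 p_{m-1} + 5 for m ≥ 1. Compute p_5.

-181

p_1 = -3·2 + 5 = -1
p_2 = -3·(-1) + 5 = 8
p_3 = -3·8 + 5 = -19
p_4 = -3·(-19) + 5 = 62
p_5 = -3·62 + 5 = -181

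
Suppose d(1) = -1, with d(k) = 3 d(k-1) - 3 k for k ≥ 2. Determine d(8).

-10374

d(2) = 3*(-1) - 6 = -9
d(3) = 3*(-9) - 9 = -36
d(4) = 3*(-36) - 12 = -120
d(5) = 3*(-120) - 15 = -375
d(6) = 3*(-375) - 18 = -1143
d(7) = 3*(-1143) - 21 = -3450
d(8) = 3*(-3450) - 24 = -10374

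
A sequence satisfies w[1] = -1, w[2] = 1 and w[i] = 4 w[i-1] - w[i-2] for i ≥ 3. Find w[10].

51409

w[3] = 4·1 - (-1) = 5
w[4] = 4·5 - 1 = 19
w[5] = 4·19 - 5 = 71
w[6] = 4·71 - 19 = 265
w[7] = 4·265 - 71 = 989
w[8] = 4·989 - 265 = 3691
w[9] = 4·3691 - 989 = 13775
w[10] = 4·13775 - 3691 = 51409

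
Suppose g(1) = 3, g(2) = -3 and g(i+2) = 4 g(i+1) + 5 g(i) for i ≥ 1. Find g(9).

g(3) = 4(-3) + 5(3) = 3
g(4) = 4(3) + 5(-3) = -3
g(5) = 4(-3) + 5(3) = 3
g(6) = 4(3) + 5(-3) = -3
g(7) = 4(-3) + 5(3) = 3
g(8) = 4(3) + 5(-3) = -3
g(9) = 4(-3) + 5(3) = 3

3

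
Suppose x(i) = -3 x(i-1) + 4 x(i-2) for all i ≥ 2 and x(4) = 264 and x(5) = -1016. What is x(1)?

Rearranging, x(i-2) = (x(i) + 3 x(i-1)) / 4.
x(3) = (-1016 + 3(264)) / 4 = -224/4 = -56
x(2) = (264 + 3(-56)) / 4 = 96/4 = 24
x(1) = (-56 + 3(24)) / 4 = 16/4 = 4

4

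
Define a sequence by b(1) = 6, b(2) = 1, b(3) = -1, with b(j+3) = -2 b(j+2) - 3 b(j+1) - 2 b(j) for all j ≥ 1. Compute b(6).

b(4) = -2*(-1) - 3*1 - 2*6 = -13
b(5) = -2*(-13) - 3*(-1) - 2*1 = 27
b(6) = -2*27 - 3*(-13) - 2*(-1) = -13

-13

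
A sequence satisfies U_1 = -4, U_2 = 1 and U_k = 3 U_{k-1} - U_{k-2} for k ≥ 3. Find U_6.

U_3 = 3(1) - (-4) = 7
U_4 = 3(7) - 1 = 20
U_5 = 3(20) - 7 = 53
U_6 = 3(53) - 20 = 139

139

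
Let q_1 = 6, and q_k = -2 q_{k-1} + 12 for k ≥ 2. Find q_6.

q_2 = -2·6 + 12 = 0
q_3 = -2·0 + 12 = 12
q_4 = -2·12 + 12 = -12
q_5 = -2·(-12) + 12 = 36
q_6 = -2·36 + 12 = -60

-60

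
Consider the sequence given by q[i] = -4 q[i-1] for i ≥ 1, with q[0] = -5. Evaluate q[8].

q[1] = -4·(-5) = 20
q[2] = -4·20 = -80
q[3] = -4·(-80) = 320
q[4] = -4·320 = -1280
q[5] = -4·(-1280) = 5120
q[6] = -4·5120 = -20480
q[7] = -4·(-20480) = 81920
q[8] = -4·81920 = -327680

-327680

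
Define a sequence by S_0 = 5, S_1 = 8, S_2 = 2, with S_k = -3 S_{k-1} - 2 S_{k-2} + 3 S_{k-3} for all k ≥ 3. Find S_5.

S_3 = -3·2 - 2·8 + 3·5 = -7
S_4 = -3·(-7) - 2·2 + 3·8 = 41
S_5 = -3·41 - 2·(-7) + 3·2 = -103

-103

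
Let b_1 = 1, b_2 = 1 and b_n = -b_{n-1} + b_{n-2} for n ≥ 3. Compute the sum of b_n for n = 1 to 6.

b_3 = -1 + 1 = 0
b_4 = -0 + 1 = 1
b_5 = -1 + 0 = -1
b_6 = -(-1) + 1 = 2
Sum = 1 + 1 + 0 + 1 + (-1) + 2 = 4

4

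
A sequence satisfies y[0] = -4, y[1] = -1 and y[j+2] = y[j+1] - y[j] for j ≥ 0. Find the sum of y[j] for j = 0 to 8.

y[2] = (-1) - (-4) = 3
y[3] = 3 - (-1) = 4
y[4] = 4 - 3 = 1
y[5] = 1 - 4 = -3
y[6] = (-3) - 1 = -4
y[7] = (-4) - (-3) = -1
y[8] = (-1) - (-4) = 3
Sum = (-4) + (-1) + 3 + 4 + 1 + (-3) + (-4) + (-1) + 3 = -2

-2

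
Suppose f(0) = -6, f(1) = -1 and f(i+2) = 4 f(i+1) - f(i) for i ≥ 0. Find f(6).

474

f(2) = 4(-1) - (-6) = 2
f(3) = 4(2) - (-1) = 9
f(4) = 4(9) - 2 = 34
f(5) = 4(34) - 9 = 127
f(6) = 4(127) - 34 = 474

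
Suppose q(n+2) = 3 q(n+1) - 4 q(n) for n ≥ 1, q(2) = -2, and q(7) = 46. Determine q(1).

Let q(1) = x.
q(3) = -6 - 4x
q(4) = -10 - 12x
q(5) = -6 - 20x
q(6) = 22 - 12x
q(7) = 90 + 44x
So 90 + 44x = 46, giving x = -1.

-1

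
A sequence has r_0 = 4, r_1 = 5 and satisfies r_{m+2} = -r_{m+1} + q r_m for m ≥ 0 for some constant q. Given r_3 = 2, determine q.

r_2 = -5 + 4q
r_3 = 5 + q
So 5 + q = 2, giving q = -3.

-3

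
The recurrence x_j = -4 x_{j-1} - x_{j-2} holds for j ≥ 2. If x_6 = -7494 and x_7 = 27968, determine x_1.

Rearranging, x_{j-2} = -(x_j + 4 x_{j-1}).
x_5 = -(27968 + 4(-7494)) = 2008
x_4 = -(-7494 + 4(2008)) = -538
x_3 = -(2008 + 4(-538)) = 144
x_2 = -(-538 + 4(144)) = -38
x_1 = -(144 + 4(-38)) = 8

8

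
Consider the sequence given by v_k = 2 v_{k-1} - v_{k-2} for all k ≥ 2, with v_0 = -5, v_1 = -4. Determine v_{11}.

v_2 = 2*(-4) - (-5) = -3
v_3 = 2*(-3) - (-4) = -2
v_4 = 2*(-2) - (-3) = -1
v_5 = 2*(-1) - (-2) = 0
v_6 = 2*0 - (-1) = 1
v_7 = 2*1 - 0 = 2
v_8 = 2*2 - 1 = 3
v_9 = 2*3 - 2 = 4
v_{10} = 2*4 - 3 = 5
v_{11} = 2*5 - 4 = 6

6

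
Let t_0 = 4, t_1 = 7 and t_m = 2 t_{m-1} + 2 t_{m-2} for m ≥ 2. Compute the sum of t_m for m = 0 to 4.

251

t_2 = 2(7) + 2(4) = 22
t_3 = 2(22) + 2(7) = 58
t_4 = 2(58) + 2(22) = 160
Sum = 4 + 7 + 22 + 58 + 160 = 251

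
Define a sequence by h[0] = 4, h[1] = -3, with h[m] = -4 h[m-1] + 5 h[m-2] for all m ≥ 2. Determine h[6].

18232

h[2] = -4·(-3) + 5·4 = 32
h[3] = -4·32 + 5·(-3) = -143
h[4] = -4·(-143) + 5·32 = 732
h[5] = -4·732 + 5·(-143) = -3643
h[6] = -4·(-3643) + 5·732 = 18232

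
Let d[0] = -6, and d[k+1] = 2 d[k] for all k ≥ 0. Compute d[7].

-768

d[1] = 2·(-6) = -12
d[2] = 2·(-12) = -24
d[3] = 2·(-24) = -48
d[4] = 2·(-48) = -96
d[5] = 2·(-96) = -192
d[6] = 2·(-192) = -384
d[7] = 2·(-384) = -768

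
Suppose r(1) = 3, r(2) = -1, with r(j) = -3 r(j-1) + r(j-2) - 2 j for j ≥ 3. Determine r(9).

r(3) = -3·(-1) + 3 - 6 = 0
r(4) = -3·0 + (-1) - 8 = -9
r(5) = -3·(-9) + 0 - 10 = 17
r(6) = -3·17 + (-9) - 12 = -72
r(7) = -3·(-72) + 17 - 14 = 219
r(8) = -3·219 + (-72) - 16 = -745
r(9) = -3·(-745) + 219 - 18 = 2436

2436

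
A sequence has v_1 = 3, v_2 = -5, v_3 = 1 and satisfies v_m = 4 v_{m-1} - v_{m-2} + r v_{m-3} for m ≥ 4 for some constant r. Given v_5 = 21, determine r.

-2

v_4 = 9 + 3r
v_5 = 35 + 7r
So 35 + 7r = 21, giving r = -2.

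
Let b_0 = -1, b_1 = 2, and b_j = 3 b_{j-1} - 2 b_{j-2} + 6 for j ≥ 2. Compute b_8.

b_2 = 3(2) - 2(-1) + 6 = 14
b_3 = 3(14) - 2(2) + 6 = 44
b_4 = 3(44) - 2(14) + 6 = 110
b_5 = 3(110) - 2(44) + 6 = 248
b_6 = 3(248) - 2(110) + 6 = 530
b_7 = 3(530) - 2(248) + 6 = 1100
b_8 = 3(1100) - 2(530) + 6 = 2246

2246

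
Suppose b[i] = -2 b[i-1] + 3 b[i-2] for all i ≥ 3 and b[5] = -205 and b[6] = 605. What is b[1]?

Rearranging, b[i-2] = (b[i] + 2 b[i-1]) / 3.
b[4] = (605 + 2(-205)) / 3 = 195/3 = 65
b[3] = (-205 + 2(65)) / 3 = -75/3 = -25
b[2] = (65 + 2(-25)) / 3 = 15/3 = 5
b[1] = (-25 + 2(5)) / 3 = -15/3 = -5

-5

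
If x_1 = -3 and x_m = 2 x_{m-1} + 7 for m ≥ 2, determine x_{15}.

The fixed point is 7/(1 - 2) = -7, so x_m + 7 = 2(x_{m-1} + 7).
Hence x_m = 4·2^{m-1} - 7.
x_{15} = 4·2^{14} - 7 = 4·16384 - 7 = 65529.

65529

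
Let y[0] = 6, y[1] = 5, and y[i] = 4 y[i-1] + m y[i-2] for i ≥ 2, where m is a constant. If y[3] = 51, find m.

-1

y[2] = 20 + 6m
y[3] = 80 + 29m
So 80 + 29m = 51, giving m = -1.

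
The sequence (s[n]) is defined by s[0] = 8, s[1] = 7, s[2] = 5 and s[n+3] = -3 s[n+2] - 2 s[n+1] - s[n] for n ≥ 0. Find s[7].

s[3] = -3*5 - 2*7 - 8 = -37
s[4] = -3*(-37) - 2*5 - 7 = 94
s[5] = -3*94 - 2*(-37) - 5 = -213
s[6] = -3*(-213) - 2*94 - (-37) = 488
s[7] = -3*488 - 2*(-213) - 94 = -1132

-1132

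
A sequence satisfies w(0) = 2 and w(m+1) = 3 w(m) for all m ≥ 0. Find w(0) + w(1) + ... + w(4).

242

w(1) = 3*2 = 6
w(2) = 3*6 = 18
w(3) = 3*18 = 54
w(4) = 3*54 = 162
Sum = 2 + 6 + 18 + 54 + 162 = 242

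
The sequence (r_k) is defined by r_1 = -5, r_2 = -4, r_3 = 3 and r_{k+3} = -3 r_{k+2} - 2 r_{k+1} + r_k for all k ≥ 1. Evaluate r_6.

r_4 = -3*3 - 2*(-4) + (-5) = -6
r_5 = -3*(-6) - 2*3 + (-4) = 8
r_6 = -3*8 - 2*(-6) + 3 = -9

-9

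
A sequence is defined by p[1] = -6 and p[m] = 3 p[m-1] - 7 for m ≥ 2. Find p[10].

p[2] = 3*(-6) - 7 = -25
p[3] = 3*(-25) - 7 = -82
p[4] = 3*(-82) - 7 = -253
p[5] = 3*(-253) - 7 = -766
p[6] = 3*(-766) - 7 = -2305
p[7] = 3*(-2305) - 7 = -6922
p[8] = 3*(-6922) - 7 = -20773
p[9] = 3*(-20773) - 7 = -62326
p[10] = 3*(-62326) - 7 = -186985

-186985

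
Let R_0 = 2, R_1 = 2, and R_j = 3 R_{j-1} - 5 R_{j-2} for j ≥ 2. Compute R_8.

1004

R_2 = 3·2 - 5·2 = -4
R_3 = 3·(-4) - 5·2 = -22
R_4 = 3·(-22) - 5·(-4) = -46
R_5 = 3·(-46) - 5·(-22) = -28
R_6 = 3·(-28) - 5·(-46) = 146
R_7 = 3·146 - 5·(-28) = 578
R_8 = 3·578 - 5·146 = 1004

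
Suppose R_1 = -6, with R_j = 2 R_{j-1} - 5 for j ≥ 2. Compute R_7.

R_2 = 2·(-6) - 5 = -17
R_3 = 2·(-17) - 5 = -39
R_4 = 2·(-39) - 5 = -83
R_5 = 2·(-83) - 5 = -171
R_6 = 2·(-171) - 5 = -347
R_7 = 2·(-347) - 5 = -699

-699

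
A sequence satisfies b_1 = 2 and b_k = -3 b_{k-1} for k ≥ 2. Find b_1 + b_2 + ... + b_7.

b_2 = -3(2) = -6
b_3 = -3(-6) = 18
b_4 = -3(18) = -54
b_5 = -3(-54) = 162
b_6 = -3(162) = -486
b_7 = -3(-486) = 1458
Sum = 2 + (-6) + 18 + (-54) + 162 + (-486) + 1458 = 1094

1094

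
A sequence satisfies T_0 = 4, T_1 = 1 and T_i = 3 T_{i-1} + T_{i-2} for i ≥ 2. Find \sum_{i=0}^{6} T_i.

1144

T_2 = 3·1 + 4 = 7
T_3 = 3·7 + 1 = 22
T_4 = 3·22 + 7 = 73
T_5 = 3·73 + 22 = 241
T_6 = 3·241 + 73 = 796
Sum = 4 + 1 + 7 + 22 + 73 + 241 + 796 = 1144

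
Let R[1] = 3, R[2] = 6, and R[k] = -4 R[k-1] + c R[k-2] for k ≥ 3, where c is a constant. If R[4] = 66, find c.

5

R[3] = -24 + 3c
R[4] = 96 - 6c
So 96 - 6c = 66, giving c = 5.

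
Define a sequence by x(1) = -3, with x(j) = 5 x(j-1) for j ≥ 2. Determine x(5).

x(2) = 5·(-3) = -15
x(3) = 5·(-15) = -75
x(4) = 5·(-75) = -375
x(5) = 5·(-375) = -1875

-1875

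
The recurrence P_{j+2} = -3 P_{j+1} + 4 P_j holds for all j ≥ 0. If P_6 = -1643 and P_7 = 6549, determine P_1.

Rearranging, P_{j-2} = (P_j + 3 P_{j-1}) / 4.
P_5 = (6549 + 3*(-1643)) / 4 = 1620/4 = 405
P_4 = (-1643 + 3*405) / 4 = -428/4 = -107
P_3 = (405 + 3*(-107)) / 4 = 84/4 = 21
P_2 = (-107 + 3*21) / 4 = -44/4 = -11
P_1 = (21 + 3*(-11)) / 4 = -12/4 = -3

-3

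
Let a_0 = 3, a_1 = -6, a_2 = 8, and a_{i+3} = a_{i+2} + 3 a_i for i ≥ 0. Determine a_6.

a_3 = 8 + 3*3 = 17
a_4 = 17 + 3*(-6) = -1
a_5 = (-1) + 3*8 = 23
a_6 = 23 + 3*17 = 74

74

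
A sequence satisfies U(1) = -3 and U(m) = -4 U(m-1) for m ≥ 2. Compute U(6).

U(2) = -4*(-3) = 12
U(3) = -4*12 = -48
U(4) = -4*(-48) = 192
U(5) = -4*192 = -768
U(6) = -4*(-768) = 3072

3072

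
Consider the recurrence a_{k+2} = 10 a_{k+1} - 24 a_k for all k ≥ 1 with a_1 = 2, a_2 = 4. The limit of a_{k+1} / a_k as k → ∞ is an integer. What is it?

The characteristic equation is r^2 - 10r + 24 = 0, which factors as (r - 6)(r - 4) = 0.
So the roots are 6 and 4. Since |6| > |4| and the coefficient of 6^k is non-zero, the ratio tends to 6.

6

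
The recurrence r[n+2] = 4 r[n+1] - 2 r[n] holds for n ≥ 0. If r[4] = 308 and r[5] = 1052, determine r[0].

Rearranging, r[n-2] = (r[n] - 4 r[n-1]) / -2.
r[3] = (1052 - 4*308) / -2 = -180/-2 = 90
r[2] = (308 - 4*90) / -2 = -52/-2 = 26
r[1] = (90 - 4*26) / -2 = -14/-2 = 7
r[0] = (26 - 4*7) / -2 = -2/-2 = 1

1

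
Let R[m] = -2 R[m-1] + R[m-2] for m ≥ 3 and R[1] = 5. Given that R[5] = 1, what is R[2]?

Let R[2] = w.
R[3] = 5 - 2w
R[4] = -10 + 5w
R[5] = 25 - 12w
So 25 - 12w = 1, giving w = 2.

2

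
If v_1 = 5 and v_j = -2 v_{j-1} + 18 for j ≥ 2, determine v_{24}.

The fixed point is 18/(1 + 2) = 6, so v_j - 6 = -2(v_{j-1} - 6).
Hence v_j = -1·(-2)^{j-1} + 6.
v_{24} = -1·(-2)^{23} + 6 = -1·-8388608 + 6 = 8388614.

8388614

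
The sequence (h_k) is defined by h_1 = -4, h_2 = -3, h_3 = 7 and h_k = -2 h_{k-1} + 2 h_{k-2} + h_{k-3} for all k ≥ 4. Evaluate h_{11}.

19411

h_4 = -2·7 + 2·(-3) + (-4) = -24
h_5 = -2·(-24) + 2·7 + (-3) = 59
h_6 = -2·59 + 2·(-24) + 7 = -159
h_7 = -2·(-159) + 2·59 + (-24) = 412
h_8 = -2·412 + 2·(-159) + 59 = -1083
h_9 = -2·(-1083) + 2·412 + (-159) = 2831
h_{10} = -2·2831 + 2·(-1083) + 412 = -7416
h_{11} = -2·(-7416) + 2·2831 + (-1083) = 19411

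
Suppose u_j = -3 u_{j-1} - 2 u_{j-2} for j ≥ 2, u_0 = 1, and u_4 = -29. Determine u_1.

Let u_1 = z.
u_2 = -2 - 3z
u_3 = 6 + 7z
u_4 = -14 - 15z
So -14 - 15z = -29, giving z = 1.

1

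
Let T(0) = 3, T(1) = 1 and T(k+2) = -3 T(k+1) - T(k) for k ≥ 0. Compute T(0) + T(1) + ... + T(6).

T(2) = -3(1) - 3 = -6
T(3) = -3(-6) - 1 = 17
T(4) = -3(17) - (-6) = -45
T(5) = -3(-45) - 17 = 118
T(6) = -3(118) - (-45) = -309
Sum = 3 + 1 + (-6) + 17 + (-45) + 118 + (-309) = -221

-221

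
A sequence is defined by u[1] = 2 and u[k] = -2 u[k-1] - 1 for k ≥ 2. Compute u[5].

37

u[2] = -2(2) - 1 = -5
u[3] = -2(-5) - 1 = 9
u[4] = -2(9) - 1 = -19
u[5] = -2(-19) - 1 = 37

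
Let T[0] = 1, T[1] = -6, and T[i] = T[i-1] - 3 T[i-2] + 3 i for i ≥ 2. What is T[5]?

T[2] = (-6) - 3(1) + 6 = -3
T[3] = (-3) - 3(-6) + 9 = 24
T[4] = 24 - 3(-3) + 12 = 45
T[5] = 45 - 3(24) + 15 = -12

-12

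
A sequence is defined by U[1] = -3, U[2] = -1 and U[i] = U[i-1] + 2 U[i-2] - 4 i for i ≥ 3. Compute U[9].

-1687

U[3] = (-1) + 2*(-3) - 12 = -19
U[4] = (-19) + 2*(-1) - 16 = -37
U[5] = (-37) + 2*(-19) - 20 = -95
U[6] = (-95) + 2*(-37) - 24 = -193
U[7] = (-193) + 2*(-95) - 28 = -411
U[8] = (-411) + 2*(-193) - 32 = -829
U[9] = (-829) + 2*(-411) - 36 = -1687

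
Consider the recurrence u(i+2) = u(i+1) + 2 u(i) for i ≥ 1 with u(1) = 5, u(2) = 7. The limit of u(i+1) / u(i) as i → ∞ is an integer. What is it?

2

The characteristic equation is r^2 - r - 2 = 0, which factors as (r - 2)(r + 1) = 0.
So the roots are 2 and -1. Since |2| > |-1| and the coefficient of 2^i is non-zero, the ratio tends to 2.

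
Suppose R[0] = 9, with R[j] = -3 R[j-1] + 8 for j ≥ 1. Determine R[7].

-15307

R[1] = -3*9 + 8 = -19
R[2] = -3*(-19) + 8 = 65
R[3] = -3*65 + 8 = -187
R[4] = -3*(-187) + 8 = 569
R[5] = -3*569 + 8 = -1699
R[6] = -3*(-1699) + 8 = 5105
R[7] = -3*5105 + 8 = -15307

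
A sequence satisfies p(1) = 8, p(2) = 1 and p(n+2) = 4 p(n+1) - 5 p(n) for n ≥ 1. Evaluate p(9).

824

p(3) = 4(1) - 5(8) = -36
p(4) = 4(-36) - 5(1) = -149
p(5) = 4(-149) - 5(-36) = -416
p(6) = 4(-416) - 5(-149) = -919
p(7) = 4(-919) - 5(-416) = -1596
p(8) = 4(-1596) - 5(-919) = -1789
p(9) = 4(-1789) - 5(-1596) = 824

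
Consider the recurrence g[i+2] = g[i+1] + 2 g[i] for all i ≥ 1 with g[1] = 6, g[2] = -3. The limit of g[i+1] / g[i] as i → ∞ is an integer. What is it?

The characteristic equation is r^2 - r - 2 = 0, which factors as (r - 2)(r + 1) = 0.
So the roots are 2 and -1. Since |2| > |-1| and the coefficient of 2^i is non-zero, the ratio tends to 2.

2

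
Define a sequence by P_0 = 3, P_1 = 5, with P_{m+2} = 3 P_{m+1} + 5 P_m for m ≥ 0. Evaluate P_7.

36265

P_2 = 3*5 + 5*3 = 30
P_3 = 3*30 + 5*5 = 115
P_4 = 3*115 + 5*30 = 495
P_5 = 3*495 + 5*115 = 2060
P_6 = 3*2060 + 5*495 = 8655
P_7 = 3*8655 + 5*2060 = 36265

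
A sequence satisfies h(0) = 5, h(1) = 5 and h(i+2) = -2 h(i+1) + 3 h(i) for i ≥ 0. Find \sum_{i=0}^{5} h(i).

h(2) = -2*5 + 3*5 = 5
h(3) = -2*5 + 3*5 = 5
h(4) = -2*5 + 3*5 = 5
h(5) = -2*5 + 3*5 = 5
Sum = 5 + 5 + 5 + 5 + 5 + 5 = 30

30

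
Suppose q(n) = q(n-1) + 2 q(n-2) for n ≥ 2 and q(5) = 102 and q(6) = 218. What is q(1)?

2

Rearranging, q(n-2) = (q(n) - q(n-1)) / 2.
q(4) = (218 - 102) / 2 = 116/2 = 58
q(3) = (102 - 58) / 2 = 44/2 = 22
q(2) = (58 - 22) / 2 = 36/2 = 18
q(1) = (22 - 18) / 2 = 4/2 = 2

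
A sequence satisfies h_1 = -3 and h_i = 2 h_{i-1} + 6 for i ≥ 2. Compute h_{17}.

The fixed point is 6/(1 - 2) = -6, so h_i + 6 = 2(h_{i-1} + 6).
Hence h_i = 3·2^{i-1} - 6.
h_{17} = 3·2^{16} - 6 = 3·65536 - 6 = 196602.

196602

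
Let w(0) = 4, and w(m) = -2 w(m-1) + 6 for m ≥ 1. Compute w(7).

w(1) = -2·4 + 6 = -2
w(2) = -2·(-2) + 6 = 10
w(3) = -2·10 + 6 = -14
w(4) = -2·(-14) + 6 = 34
w(5) = -2·34 + 6 = -62
w(6) = -2·(-62) + 6 = 130
w(7) = -2·130 + 6 = -254

-254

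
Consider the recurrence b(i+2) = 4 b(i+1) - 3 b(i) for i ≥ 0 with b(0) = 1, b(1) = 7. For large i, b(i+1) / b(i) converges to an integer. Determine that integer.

The characteristic equation is r^2 - 4r + 3 = 0, which factors as (r - 3)(r - 1) = 0.
So the roots are 3 and 1. Since |3| > |1| and the coefficient of 3^i is non-zero, the ratio tends to 3.

3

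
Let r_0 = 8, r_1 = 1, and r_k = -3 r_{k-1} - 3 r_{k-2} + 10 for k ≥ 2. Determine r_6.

r_2 = -3*1 - 3*8 + 10 = -17
r_3 = -3*(-17) - 3*1 + 10 = 58
r_4 = -3*58 - 3*(-17) + 10 = -113
r_5 = -3*(-113) - 3*58 + 10 = 175
r_6 = -3*175 - 3*(-113) + 10 = -176

-176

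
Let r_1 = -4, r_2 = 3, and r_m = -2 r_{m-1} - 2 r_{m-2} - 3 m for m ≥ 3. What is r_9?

-49

r_3 = -2*3 - 2*(-4) - 9 = -7
r_4 = -2*(-7) - 2*3 - 12 = -4
r_5 = -2*(-4) - 2*(-7) - 15 = 7
r_6 = -2*7 - 2*(-4) - 18 = -24
r_7 = -2*(-24) - 2*7 - 21 = 13
r_8 = -2*13 - 2*(-24) - 24 = -2
r_9 = -2*(-2) - 2*13 - 27 = -49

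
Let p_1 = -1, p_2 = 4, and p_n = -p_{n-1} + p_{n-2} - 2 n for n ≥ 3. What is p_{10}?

p_3 = -4 + (-1) - 6 = -11
p_4 = -(-11) + 4 - 8 = 7
p_5 = -7 + (-11) - 10 = -28
p_6 = -(-28) + 7 - 12 = 23
p_7 = -23 + (-28) - 14 = -65
p_8 = -(-65) + 23 - 16 = 72
p_9 = -72 + (-65) - 18 = -155
p_{10} = -(-155) + 72 - 20 = 207

207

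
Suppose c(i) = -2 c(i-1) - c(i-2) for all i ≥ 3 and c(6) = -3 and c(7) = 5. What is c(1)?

Rearranging, c(i-2) = -(c(i) + 2 c(i-1)).
c(5) = -(5 + 2·(-3)) = 1
c(4) = -(-3 + 2·1) = 1
c(3) = -(1 + 2·1) = -3
c(2) = -(1 + 2·(-3)) = 5
c(1) = -(-3 + 2·5) = -7

-7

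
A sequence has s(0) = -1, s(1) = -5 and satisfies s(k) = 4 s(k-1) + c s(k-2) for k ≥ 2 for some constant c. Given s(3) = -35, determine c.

-5

s(2) = -20 - c
s(3) = -80 - 9c
So -80 - 9c = -35, giving c = -5.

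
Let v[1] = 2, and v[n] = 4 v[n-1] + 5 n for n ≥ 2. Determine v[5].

v[2] = 4·2 + 10 = 18
v[3] = 4·18 + 15 = 87
v[4] = 4·87 + 20 = 368
v[5] = 4·368 + 25 = 1497

1497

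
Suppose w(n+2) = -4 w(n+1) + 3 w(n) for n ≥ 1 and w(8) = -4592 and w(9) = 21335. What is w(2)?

Rearranging, w(n-2) = (w(n) + 4 w(n-1)) / 3.
w(7) = (21335 + 4(-4592)) / 3 = 2967/3 = 989
w(6) = (-4592 + 4(989)) / 3 = -636/3 = -212
w(5) = (989 + 4(-212)) / 3 = 141/3 = 47
w(4) = (-212 + 4(47)) / 3 = -24/3 = -8
w(3) = (47 + 4(-8)) / 3 = 15/3 = 5
w(2) = (-8 + 4(5)) / 3 = 12/3 = 4

4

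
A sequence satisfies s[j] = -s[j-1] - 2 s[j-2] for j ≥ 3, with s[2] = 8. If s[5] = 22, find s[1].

-1

Let s[1] = z.
s[3] = -8 - 2z
s[4] = -8 + 2z
s[5] = 24 + 2z
So 24 + 2z = 22, giving z = -1.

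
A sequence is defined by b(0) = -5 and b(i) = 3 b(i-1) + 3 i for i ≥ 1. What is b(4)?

-231

b(1) = 3(-5) + 3 = -12
b(2) = 3(-12) + 6 = -30
b(3) = 3(-30) + 9 = -81
b(4) = 3(-81) + 12 = -231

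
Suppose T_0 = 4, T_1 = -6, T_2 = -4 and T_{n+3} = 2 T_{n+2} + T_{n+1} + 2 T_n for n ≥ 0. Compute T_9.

-3430

T_3 = 2·(-4) + (-6) + 2·4 = -6
T_4 = 2·(-6) + (-4) + 2·(-6) = -28
T_5 = 2·(-28) + (-6) + 2·(-4) = -70
T_6 = 2·(-70) + (-28) + 2·(-6) = -180
T_7 = 2·(-180) + (-70) + 2·(-28) = -486
T_8 = 2·(-486) + (-180) + 2·(-70) = -1292
T_9 = 2·(-1292) + (-486) + 2·(-180) = -3430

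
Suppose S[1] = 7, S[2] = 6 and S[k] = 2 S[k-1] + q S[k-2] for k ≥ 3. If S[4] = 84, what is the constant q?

3

S[3] = 12 + 7q
S[4] = 24 + 20q
So 24 + 20q = 84, giving q = 3.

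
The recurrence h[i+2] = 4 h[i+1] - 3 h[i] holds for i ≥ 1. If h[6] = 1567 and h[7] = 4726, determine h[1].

Rearranging, h[i-2] = (h[i] - 4 h[i-1]) / -3.
h[5] = (4726 - 4·1567) / -3 = -1542/-3 = 514
h[4] = (1567 - 4·514) / -3 = -489/-3 = 163
h[3] = (514 - 4·163) / -3 = -138/-3 = 46
h[2] = (163 - 4·46) / -3 = -21/-3 = 7
h[1] = (46 - 4·7) / -3 = 18/-3 = -6

-6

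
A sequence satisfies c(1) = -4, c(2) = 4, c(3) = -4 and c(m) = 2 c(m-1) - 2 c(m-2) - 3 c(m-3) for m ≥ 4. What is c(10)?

28

c(4) = 2·(-4) - 2·4 - 3·(-4) = -4
c(5) = 2·(-4) - 2·(-4) - 3·4 = -12
c(6) = 2·(-12) - 2·(-4) - 3·(-4) = -4
c(7) = 2·(-4) - 2·(-12) - 3·(-4) = 28
c(8) = 2·28 - 2·(-4) - 3·(-12) = 100
c(9) = 2·100 - 2·28 - 3·(-4) = 156
c(10) = 2·156 - 2·100 - 3·28 = 28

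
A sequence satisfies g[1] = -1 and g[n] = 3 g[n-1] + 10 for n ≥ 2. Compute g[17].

172186879

The fixed point is 10/(1 - 3) = -5, so g[n] + 5 = 3(g[n-1] + 5).
Hence g[n] = 4·3^{n-1} - 5.
g[17] = 4·3^{16} - 5 = 4·43046721 - 5 = 172186879.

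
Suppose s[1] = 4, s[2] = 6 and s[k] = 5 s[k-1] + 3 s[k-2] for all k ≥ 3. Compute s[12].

s[3] = 5·6 + 3·4 = 42
s[4] = 5·42 + 3·6 = 228
s[5] = 5·228 + 3·42 = 1266
s[6] = 5·1266 + 3·228 = 7014
s[7] = 5·7014 + 3·1266 = 38868
s[8] = 5·38868 + 3·7014 = 215382
s[9] = 5·215382 + 3·38868 = 1193514
s[10] = 5·1193514 + 3·215382 = 6613716
s[11] = 5·6613716 + 3·1193514 = 36649122
s[12] = 5·36649122 + 3·6613716 = 203086758

203086758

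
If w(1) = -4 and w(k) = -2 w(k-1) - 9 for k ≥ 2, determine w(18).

131069

The fixed point is -9/(1 + 2) = -3, so w(k) + 3 = -2(w(k-1) + 3).
Hence w(k) = -1·(-2)^{k-1} - 3.
w(18) = -1·(-2)^{17} - 3 = -1·-131072 - 3 = 131069.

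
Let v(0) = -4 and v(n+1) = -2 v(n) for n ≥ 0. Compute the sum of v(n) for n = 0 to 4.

v(1) = -2(-4) = 8
v(2) = -2(8) = -16
v(3) = -2(-16) = 32
v(4) = -2(32) = -64
Sum = (-4) + 8 + (-16) + 32 + (-64) = -44

-44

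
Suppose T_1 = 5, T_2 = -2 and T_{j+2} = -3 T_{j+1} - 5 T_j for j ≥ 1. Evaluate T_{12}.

T_3 = -3(-2) - 5(5) = -19
T_4 = -3(-19) - 5(-2) = 67
T_5 = -3(67) - 5(-19) = -106
T_6 = -3(-106) - 5(67) = -17
T_7 = -3(-17) - 5(-106) = 581
T_8 = -3(581) - 5(-17) = -1658
T_9 = -3(-1658) - 5(581) = 2069
T_{10} = -3(2069) - 5(-1658) = 2083
T_{11} = -3(2083) - 5(2069) = -16594
T_{12} = -3(-16594) - 5(2083) = 39367

39367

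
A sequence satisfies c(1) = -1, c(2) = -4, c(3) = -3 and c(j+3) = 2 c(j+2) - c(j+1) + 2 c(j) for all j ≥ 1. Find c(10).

-412

c(4) = 2(-3) - (-4) + 2(-1) = -4
c(5) = 2(-4) - (-3) + 2(-4) = -13
c(6) = 2(-13) - (-4) + 2(-3) = -28
c(7) = 2(-28) - (-13) + 2(-4) = -51
c(8) = 2(-51) - (-28) + 2(-13) = -100
c(9) = 2(-100) - (-51) + 2(-28) = -205
c(10) = 2(-205) - (-100) + 2(-51) = -412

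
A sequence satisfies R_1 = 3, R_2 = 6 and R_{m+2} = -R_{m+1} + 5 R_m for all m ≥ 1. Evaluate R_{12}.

12861

R_3 = -6 + 5·3 = 9
R_4 = -9 + 5·6 = 21
R_5 = -21 + 5·9 = 24
R_6 = -24 + 5·21 = 81
R_7 = -81 + 5·24 = 39
R_8 = -39 + 5·81 = 366
R_9 = -366 + 5·39 = -171
R_{10} = -(-171) + 5·366 = 2001
R_{11} = -2001 + 5·(-171) = -2856
R_{12} = -(-2856) + 5·2001 = 12861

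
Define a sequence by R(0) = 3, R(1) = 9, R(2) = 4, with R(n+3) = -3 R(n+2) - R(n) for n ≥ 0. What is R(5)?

R(3) = -3*4 - 3 = -15
R(4) = -3*(-15) - 9 = 36
R(5) = -3*36 - 4 = -112

-112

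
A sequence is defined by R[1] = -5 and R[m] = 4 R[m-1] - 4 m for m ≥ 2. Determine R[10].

R[2] = 4*(-5) - 8 = -28
R[3] = 4*(-28) - 12 = -124
R[4] = 4*(-124) - 16 = -512
R[5] = 4*(-512) - 20 = -2068
R[6] = 4*(-2068) - 24 = -8296
R[7] = 4*(-8296) - 28 = -33212
R[8] = 4*(-33212) - 32 = -132880
R[9] = 4*(-132880) - 36 = -531556
R[10] = 4*(-531556) - 40 = -2126264

-2126264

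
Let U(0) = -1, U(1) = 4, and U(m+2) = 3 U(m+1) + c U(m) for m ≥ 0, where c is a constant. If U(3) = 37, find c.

U(2) = 12 - c
U(3) = 36 + c
So 36 + c = 37, giving c = 1.

1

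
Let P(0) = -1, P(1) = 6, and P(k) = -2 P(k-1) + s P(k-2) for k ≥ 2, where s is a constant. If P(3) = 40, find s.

2

P(2) = -12 - s
P(3) = 24 + 8s
So 24 + 8s = 40, giving s = 2.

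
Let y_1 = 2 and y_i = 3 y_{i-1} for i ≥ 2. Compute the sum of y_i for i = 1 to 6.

y_2 = 3*2 = 6
y_3 = 3*6 = 18
y_4 = 3*18 = 54
y_5 = 3*54 = 162
y_6 = 3*162 = 486
Sum = 2 + 6 + 18 + 54 + 162 + 486 = 728

728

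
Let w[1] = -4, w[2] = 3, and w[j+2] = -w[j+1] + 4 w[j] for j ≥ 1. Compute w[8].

1583

w[3] = -3 + 4*(-4) = -19
w[4] = -(-19) + 4*3 = 31
w[5] = -31 + 4*(-19) = -107
w[6] = -(-107) + 4*31 = 231
w[7] = -231 + 4*(-107) = -659
w[8] = -(-659) + 4*231 = 1583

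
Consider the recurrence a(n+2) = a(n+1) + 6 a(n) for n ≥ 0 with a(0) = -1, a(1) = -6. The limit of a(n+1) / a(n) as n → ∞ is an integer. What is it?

The characteristic equation is r^2 - r - 6 = 0, which factors as (r - 3)(r + 2) = 0.
So the roots are 3 and -2. Since |3| > |-2| and the coefficient of 3^n is non-zero, the ratio tends to 3.

3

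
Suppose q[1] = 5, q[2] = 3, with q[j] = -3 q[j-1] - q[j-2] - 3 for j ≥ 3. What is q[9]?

-5665

q[3] = -3(3) - 5 - 3 = -17
q[4] = -3(-17) - 3 - 3 = 45
q[5] = -3(45) - (-17) - 3 = -121
q[6] = -3(-121) - 45 - 3 = 315
q[7] = -3(315) - (-121) - 3 = -827
q[8] = -3(-827) - 315 - 3 = 2163
q[9] = -3(2163) - (-827) - 3 = -5665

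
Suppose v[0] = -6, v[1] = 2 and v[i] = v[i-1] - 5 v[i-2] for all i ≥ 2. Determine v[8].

v[2] = 2 - 5·(-6) = 32
v[3] = 32 - 5·2 = 22
v[4] = 22 - 5·32 = -138
v[5] = (-138) - 5·22 = -248
v[6] = (-248) - 5·(-138) = 442
v[7] = 442 - 5·(-248) = 1682
v[8] = 1682 - 5·442 = -528

-528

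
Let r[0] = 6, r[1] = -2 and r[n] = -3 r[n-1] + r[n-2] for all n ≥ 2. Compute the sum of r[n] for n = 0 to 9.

r[2] = -3(-2) + 6 = 12
r[3] = -3(12) + (-2) = -38
r[4] = -3(-38) + 12 = 126
r[5] = -3(126) + (-38) = -416
r[6] = -3(-416) + 126 = 1374
r[7] = -3(1374) + (-416) = -4538
r[8] = -3(-4538) + 1374 = 14988
r[9] = -3(14988) + (-4538) = -49502
Sum = 6 + (-2) + 12 + (-38) + 126 + (-416) + 1374 + (-4538) + 14988 + (-49502) = -37990

-37990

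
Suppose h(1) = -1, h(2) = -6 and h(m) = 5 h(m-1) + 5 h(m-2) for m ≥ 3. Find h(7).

-41125

h(3) = 5(-6) + 5(-1) = -35
h(4) = 5(-35) + 5(-6) = -205
h(5) = 5(-205) + 5(-35) = -1200
h(6) = 5(-1200) + 5(-205) = -7025
h(7) = 5(-7025) + 5(-1200) = -41125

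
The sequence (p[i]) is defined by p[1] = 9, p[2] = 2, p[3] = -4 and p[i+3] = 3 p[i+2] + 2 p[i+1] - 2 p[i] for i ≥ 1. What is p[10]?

-42634

p[4] = 3*(-4) + 2*2 - 2*9 = -26
p[5] = 3*(-26) + 2*(-4) - 2*2 = -90
p[6] = 3*(-90) + 2*(-26) - 2*(-4) = -314
p[7] = 3*(-314) + 2*(-90) - 2*(-26) = -1070
p[8] = 3*(-1070) + 2*(-314) - 2*(-90) = -3658
p[9] = 3*(-3658) + 2*(-1070) - 2*(-314) = -12486
p[10] = 3*(-12486) + 2*(-3658) - 2*(-1070) = -42634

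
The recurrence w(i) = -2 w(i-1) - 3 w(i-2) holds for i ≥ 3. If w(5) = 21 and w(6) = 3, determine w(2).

Rearranging, w(i-2) = (w(i) + 2 w(i-1)) / -3.
w(4) = (3 + 2*21) / -3 = 45/-3 = -15
w(3) = (21 + 2*(-15)) / -3 = -9/-3 = 3
w(2) = (-15 + 2*3) / -3 = -9/-3 = 3

3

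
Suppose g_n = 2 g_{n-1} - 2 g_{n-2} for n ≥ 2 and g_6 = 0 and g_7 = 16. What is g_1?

2

Rearranging, g_{n-2} = (g_n - 2 g_{n-1}) / -2.
g_5 = (16 - 2·0) / -2 = 16/-2 = -8
g_4 = (0 - 2·(-8)) / -2 = 16/-2 = -8
g_3 = (-8 - 2·(-8)) / -2 = 8/-2 = -4
g_2 = (-8 - 2·(-4)) / -2 = 0/-2 = 0
g_1 = (-4 - 2·0) / -2 = -4/-2 = 2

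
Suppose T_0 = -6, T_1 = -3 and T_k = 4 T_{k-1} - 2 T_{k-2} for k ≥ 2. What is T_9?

T_2 = 4*(-3) - 2*(-6) = 0
T_3 = 4*0 - 2*(-3) = 6
T_4 = 4*6 - 2*0 = 24
T_5 = 4*24 - 2*6 = 84
T_6 = 4*84 - 2*24 = 288
T_7 = 4*288 - 2*84 = 984
T_8 = 4*984 - 2*288 = 3360
T_9 = 4*3360 - 2*984 = 11472

11472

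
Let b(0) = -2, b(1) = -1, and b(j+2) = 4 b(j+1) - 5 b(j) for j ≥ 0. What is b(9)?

-2161

b(2) = 4·(-1) - 5·(-2) = 6
b(3) = 4·6 - 5·(-1) = 29
b(4) = 4·29 - 5·6 = 86
b(5) = 4·86 - 5·29 = 199
b(6) = 4·199 - 5·86 = 366
b(7) = 4·366 - 5·199 = 469
b(8) = 4·469 - 5·366 = 46
b(9) = 4·46 - 5·469 = -2161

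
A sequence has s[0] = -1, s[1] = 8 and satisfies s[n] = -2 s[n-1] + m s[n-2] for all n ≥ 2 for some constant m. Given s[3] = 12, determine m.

s[2] = -16 - m
s[3] = 32 + 10m
So 32 + 10m = 12, giving m = -2.

-2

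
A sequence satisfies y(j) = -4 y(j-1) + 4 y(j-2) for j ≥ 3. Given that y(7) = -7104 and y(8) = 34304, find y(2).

Rearranging, y(j-2) = (y(j) + 4 y(j-1)) / 4.
y(6) = (34304 + 4*(-7104)) / 4 = 5888/4 = 1472
y(5) = (-7104 + 4*1472) / 4 = -1216/4 = -304
y(4) = (1472 + 4*(-304)) / 4 = 256/4 = 64
y(3) = (-304 + 4*64) / 4 = -48/4 = -12
y(2) = (64 + 4*(-12)) / 4 = 16/4 = 4

4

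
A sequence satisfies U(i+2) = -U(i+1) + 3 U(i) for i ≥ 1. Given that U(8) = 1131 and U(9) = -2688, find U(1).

Rearranging, U(i-2) = (U(i) + U(i-1)) / 3.
U(7) = (-2688 + 1131) / 3 = -1557/3 = -519
U(6) = (1131 + (-519)) / 3 = 612/3 = 204
U(5) = (-519 + 204) / 3 = -315/3 = -105
U(4) = (204 + (-105)) / 3 = 99/3 = 33
U(3) = (-105 + 33) / 3 = -72/3 = -24
U(2) = (33 + (-24)) / 3 = 9/3 = 3
U(1) = (-24 + 3) / 3 = -21/3 = -7

-7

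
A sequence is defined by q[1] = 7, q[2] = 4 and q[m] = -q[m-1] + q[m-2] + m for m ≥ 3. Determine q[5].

9

q[3] = -4 + 7 + 3 = 6
q[4] = -6 + 4 + 4 = 2
q[5] = -2 + 6 + 5 = 9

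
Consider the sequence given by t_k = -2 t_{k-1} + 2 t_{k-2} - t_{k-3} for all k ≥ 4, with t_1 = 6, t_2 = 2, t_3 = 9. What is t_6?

t_4 = -2*9 + 2*2 - 6 = -20
t_5 = -2*(-20) + 2*9 - 2 = 56
t_6 = -2*56 + 2*(-20) - 9 = -161

-161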